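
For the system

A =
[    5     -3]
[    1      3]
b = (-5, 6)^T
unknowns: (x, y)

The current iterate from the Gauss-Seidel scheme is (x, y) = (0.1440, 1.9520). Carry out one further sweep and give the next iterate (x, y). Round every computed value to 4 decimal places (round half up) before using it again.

(0.1712, 1.9429)

One sweep:
  x = (-5 - (-3)·1.9520) / (5) = 0.1712
  y = (6 - (1)·0.1712) / (3) = 1.9429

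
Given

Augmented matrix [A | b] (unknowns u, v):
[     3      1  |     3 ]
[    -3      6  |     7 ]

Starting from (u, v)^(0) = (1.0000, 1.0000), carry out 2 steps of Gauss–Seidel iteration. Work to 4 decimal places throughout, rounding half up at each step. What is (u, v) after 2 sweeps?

(0.5000, 1.4167)

Iteration 1:
  u = (3 - (1)·1.0000) / (3) = 0.6667
  v = (7 - (-3)·0.6667) / (6) = 1.5000
Iteration 2:
  u = (3 - (1)·1.5000) / (3) = 0.5000
  v = (7 - (-3)·0.5000) / (6) = 1.4167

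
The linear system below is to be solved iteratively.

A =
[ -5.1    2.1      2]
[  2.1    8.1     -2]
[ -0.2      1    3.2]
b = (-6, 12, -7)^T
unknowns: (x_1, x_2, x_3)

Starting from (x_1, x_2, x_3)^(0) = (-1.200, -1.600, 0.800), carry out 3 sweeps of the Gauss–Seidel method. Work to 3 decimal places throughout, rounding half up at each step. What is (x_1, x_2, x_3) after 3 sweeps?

Iteration 1:
  x_1 = (-6 - (2.1)·-1.600 - (2)·0.800) / (-5.1) = 0.831
  x_2 = (12 - (2.1)·0.831 - (-2)·0.800) / (8.1) = 1.464
  x_3 = (-7 - (-0.2)·0.831 - (1)·1.464) / (3.2) = -2.593
Iteration 2:
  x_1 = (-6 - (2.1)·1.464 - (2)·-2.593) / (-5.1) = 0.762
  x_2 = (12 - (2.1)·0.762 - (-2)·-2.593) / (8.1) = 0.644
  x_3 = (-7 - (-0.2)·0.762 - (1)·0.644) / (3.2) = -2.341
Iteration 3:
  x_1 = (-6 - (2.1)·0.644 - (2)·-2.341) / (-5.1) = 0.524
  x_2 = (12 - (2.1)·0.524 - (-2)·-2.341) / (8.1) = 0.768
  x_3 = (-7 - (-0.2)·0.524 - (1)·0.768) / (3.2) = -2.395

(0.524, 0.768, -2.395)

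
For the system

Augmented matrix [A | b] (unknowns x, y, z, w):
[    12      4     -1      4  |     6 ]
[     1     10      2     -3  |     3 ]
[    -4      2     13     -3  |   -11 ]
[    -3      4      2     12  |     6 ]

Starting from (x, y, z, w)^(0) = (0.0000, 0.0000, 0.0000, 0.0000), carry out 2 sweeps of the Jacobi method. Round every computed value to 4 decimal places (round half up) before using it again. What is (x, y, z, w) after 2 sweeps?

(0.1628, 0.5692, -0.6231, 0.6660)

Iteration 1:
  x = (6 - (4)·0.0000 - (-1)·0.0000 - (4)·0.0000) / (12) = 0.5000
  y = (3 - (1)·0.0000 - (2)·0.0000 - (-3)·0.0000) / (10) = 0.3000
  z = (-11 - (-4)·0.0000 - (2)·0.0000 - (-3)·0.0000) / (13) = -0.8462
  w = (6 - (-3)·0.0000 - (4)·0.0000 - (2)·0.0000) / (12) = 0.5000
Iteration 2:
  x = (6 - (4)·0.3000 - (-1)·-0.8462 - (4)·0.5000) / (12) = 0.1628
  y = (3 - (1)·0.5000 - (2)·-0.8462 - (-3)·0.5000) / (10) = 0.5692
  z = (-11 - (-4)·0.5000 - (2)·0.3000 - (-3)·0.5000) / (13) = -0.6231
  w = (6 - (-3)·0.5000 - (4)·0.3000 - (2)·-0.8462) / (12) = 0.6660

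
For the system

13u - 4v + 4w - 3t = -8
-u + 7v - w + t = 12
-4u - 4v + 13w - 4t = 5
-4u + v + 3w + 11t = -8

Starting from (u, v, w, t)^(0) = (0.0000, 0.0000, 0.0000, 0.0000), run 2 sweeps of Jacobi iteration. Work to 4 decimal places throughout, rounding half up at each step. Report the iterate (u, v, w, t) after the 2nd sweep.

(-0.3741, 1.7852, 0.4990, -1.2118)

Iteration 1:
  u = (-8 - (-4)·0.0000 - (4)·0.0000 - (-3)·0.0000) / (13) = -0.6154
  v = (12 - (-1)·0.0000 - (-1)·0.0000 - (1)·0.0000) / (7) = 1.7143
  w = (5 - (-4)·0.0000 - (-4)·0.0000 - (-4)·0.0000) / (13) = 0.3846
  t = (-8 - (-4)·0.0000 - (1)·0.0000 - (3)·0.0000) / (11) = -0.7273
Iteration 2:
  u = (-8 - (-4)·1.7143 - (4)·0.3846 - (-3)·-0.7273) / (13) = -0.3741
  v = (12 - (-1)·-0.6154 - (-1)·0.3846 - (1)·-0.7273) / (7) = 1.7852
  w = (5 - (-4)·-0.6154 - (-4)·1.7143 - (-4)·-0.7273) / (13) = 0.4990
  t = (-8 - (-4)·-0.6154 - (1)·1.7143 - (3)·0.3846) / (11) = -1.2118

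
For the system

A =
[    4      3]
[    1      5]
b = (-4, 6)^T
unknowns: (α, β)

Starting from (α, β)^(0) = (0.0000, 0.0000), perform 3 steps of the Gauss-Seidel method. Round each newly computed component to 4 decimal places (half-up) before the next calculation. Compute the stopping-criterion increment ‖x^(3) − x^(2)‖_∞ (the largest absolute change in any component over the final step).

Iteration 1:
  α = (-4 - (3)·0.0000) / (4) = -1.0000
  β = (6 - (1)·-1.0000) / (5) = 1.4000
Iteration 2:
  α = (-4 - (3)·1.4000) / (4) = -2.0500
  β = (6 - (1)·-2.0500) / (5) = 1.6100
Iteration 3:
  α = (-4 - (3)·1.6100) / (4) = -2.2075
  β = (6 - (1)·-2.2075) / (5) = 1.6415
Change: (-0.1575, 0.0315) → max |·| = 0.1575

0.1575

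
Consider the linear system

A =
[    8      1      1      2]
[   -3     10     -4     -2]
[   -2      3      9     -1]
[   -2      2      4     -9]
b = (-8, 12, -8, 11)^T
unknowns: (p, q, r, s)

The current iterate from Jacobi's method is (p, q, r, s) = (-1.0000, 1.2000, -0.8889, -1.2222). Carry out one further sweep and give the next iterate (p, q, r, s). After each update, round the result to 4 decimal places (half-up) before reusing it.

One sweep:
  p = (-8 - (1)·1.2000 - (1)·-0.8889 - (2)·-1.2222) / (8) = -0.7333
  q = (12 - (-3)·-1.0000 - (-4)·-0.8889 - (-2)·-1.2222) / (10) = 0.3000
  r = (-8 - (-2)·-1.0000 - (3)·1.2000 - (-1)·-1.2222) / (9) = -1.6469
  s = (11 - (-2)·-1.0000 - (2)·1.2000 - (4)·-0.8889) / (-9) = -1.1284

(-0.7333, 0.3000, -1.6469, -1.1284)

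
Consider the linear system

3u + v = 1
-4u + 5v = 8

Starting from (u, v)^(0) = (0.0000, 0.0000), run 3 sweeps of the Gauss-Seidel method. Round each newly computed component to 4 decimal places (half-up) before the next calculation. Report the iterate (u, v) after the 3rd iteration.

(-0.1230, 1.5016)

Iteration 1:
  u = (1 - (1)·0.0000) / (3) = 0.3333
  v = (8 - (-4)·0.3333) / (5) = 1.8666
Iteration 2:
  u = (1 - (1)·1.8666) / (3) = -0.2889
  v = (8 - (-4)·-0.2889) / (5) = 1.3689
Iteration 3:
  u = (1 - (1)·1.3689) / (3) = -0.1230
  v = (8 - (-4)·-0.1230) / (5) = 1.5016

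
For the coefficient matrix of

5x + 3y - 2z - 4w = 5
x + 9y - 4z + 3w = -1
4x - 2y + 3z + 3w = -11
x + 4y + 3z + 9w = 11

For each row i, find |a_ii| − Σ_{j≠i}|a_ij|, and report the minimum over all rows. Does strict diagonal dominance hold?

-6

row 1: |5| − (3+2+4) = -4
row 2: |9| − (1+4+3) = 1
row 3: |3| − (4+2+3) = -6
row 4: |9| − (1+4+3) = 1
minimum over rows = -6 → not strictly diagonally dominant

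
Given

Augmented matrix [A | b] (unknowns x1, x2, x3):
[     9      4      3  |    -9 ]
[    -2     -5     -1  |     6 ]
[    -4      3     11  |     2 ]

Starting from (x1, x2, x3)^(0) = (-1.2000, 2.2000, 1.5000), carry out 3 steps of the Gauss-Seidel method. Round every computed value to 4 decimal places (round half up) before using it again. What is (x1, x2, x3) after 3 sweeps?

(-0.6891, -0.9650, 0.1944)

Iteration 1:
  x1 = (-9 - (4)·2.2000 - (3)·1.5000) / (9) = -2.4778
  x2 = (6 - (-2)·-2.4778 - (-1)·1.5000) / (-5) = -0.5089
  x3 = (2 - (-4)·-2.4778 - (3)·-0.5089) / (11) = -0.5804
Iteration 2:
  x1 = (-9 - (4)·-0.5089 - (3)·-0.5804) / (9) = -0.5804
  x2 = (6 - (-2)·-0.5804 - (-1)·-0.5804) / (-5) = -0.8518
  x3 = (2 - (-4)·-0.5804 - (3)·-0.8518) / (11) = 0.2031
Iteration 3:
  x1 = (-9 - (4)·-0.8518 - (3)·0.2031) / (9) = -0.6891
  x2 = (6 - (-2)·-0.6891 - (-1)·0.2031) / (-5) = -0.9650
  x3 = (2 - (-4)·-0.6891 - (3)·-0.9650) / (11) = 0.1944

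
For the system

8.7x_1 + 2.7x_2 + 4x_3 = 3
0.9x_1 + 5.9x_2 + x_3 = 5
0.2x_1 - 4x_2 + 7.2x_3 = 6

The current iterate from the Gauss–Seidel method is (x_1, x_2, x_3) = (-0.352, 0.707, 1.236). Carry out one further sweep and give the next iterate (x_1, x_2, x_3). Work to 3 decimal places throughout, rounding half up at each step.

(-0.443, 0.706, 1.238)

One sweep:
  x_1 = (3 - (2.7)·0.707 - (4)·1.236) / (8.7) = -0.443
  x_2 = (5 - (0.9)·-0.443 - (1)·1.236) / (5.9) = 0.706
  x_3 = (6 - (0.2)·-0.443 - (-4)·0.706) / (7.2) = 1.238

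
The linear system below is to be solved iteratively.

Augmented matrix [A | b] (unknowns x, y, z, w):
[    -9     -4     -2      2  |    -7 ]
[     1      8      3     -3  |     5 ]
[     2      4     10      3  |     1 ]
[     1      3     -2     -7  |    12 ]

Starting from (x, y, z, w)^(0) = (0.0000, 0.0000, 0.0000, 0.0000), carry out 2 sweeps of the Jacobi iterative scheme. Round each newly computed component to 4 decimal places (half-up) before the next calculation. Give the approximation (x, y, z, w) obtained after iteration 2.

Iteration 1:
  x = (-7 - (-4)·0.0000 - (-2)·0.0000 - (2)·0.0000) / (-9) = 0.7778
  y = (5 - (1)·0.0000 - (3)·0.0000 - (-3)·0.0000) / (8) = 0.6250
  z = (1 - (2)·0.0000 - (4)·0.0000 - (3)·0.0000) / (10) = 0.1000
  w = (12 - (1)·0.0000 - (3)·0.0000 - (-2)·0.0000) / (-7) = -1.7143
Iteration 2:
  x = (-7 - (-4)·0.6250 - (-2)·0.1000 - (2)·-1.7143) / (-9) = 0.0968
  y = (5 - (1)·0.7778 - (3)·0.1000 - (-3)·-1.7143) / (8) = -0.1526
  z = (1 - (2)·0.7778 - (4)·0.6250 - (3)·-1.7143) / (10) = 0.2087
  w = (12 - (1)·0.7778 - (3)·0.6250 - (-2)·0.1000) / (-7) = -1.3639

(0.0968, -0.1526, 0.2087, -1.3639)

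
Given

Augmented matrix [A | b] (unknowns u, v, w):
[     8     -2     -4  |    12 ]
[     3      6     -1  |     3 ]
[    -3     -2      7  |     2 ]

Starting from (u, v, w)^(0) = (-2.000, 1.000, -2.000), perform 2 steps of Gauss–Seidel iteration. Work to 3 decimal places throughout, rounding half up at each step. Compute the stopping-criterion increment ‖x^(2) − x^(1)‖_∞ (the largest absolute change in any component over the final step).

0.972

Iteration 1:
  u = (12 - (-2)·1.000 - (-4)·-2.000) / (8) = 0.750
  v = (3 - (3)·0.750 - (-1)·-2.000) / (6) = -0.208
  w = (2 - (-3)·0.750 - (-2)·-0.208) / (7) = 0.548
Iteration 2:
  u = (12 - (-2)·-0.208 - (-4)·0.548) / (8) = 1.722
  v = (3 - (3)·1.722 - (-1)·0.548) / (6) = -0.270
  w = (2 - (-3)·1.722 - (-2)·-0.270) / (7) = 0.947
Change: (0.972, -0.062, 0.399) → max |·| = 0.972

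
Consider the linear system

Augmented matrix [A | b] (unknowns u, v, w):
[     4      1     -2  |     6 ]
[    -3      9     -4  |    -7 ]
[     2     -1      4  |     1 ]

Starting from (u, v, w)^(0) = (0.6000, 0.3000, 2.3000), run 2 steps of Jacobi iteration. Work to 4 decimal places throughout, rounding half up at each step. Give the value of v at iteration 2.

Iteration 1:
  u = (6 - (1)·0.3000 - (-2)·2.3000) / (4) = 2.5750
  v = (-7 - (-3)·0.6000 - (-4)·2.3000) / (9) = 0.4444
  w = (1 - (2)·0.6000 - (-1)·0.3000) / (4) = 0.0250
Iteration 2:
  u = (6 - (1)·0.4444 - (-2)·0.0250) / (4) = 1.4014
  v = (-7 - (-3)·2.5750 - (-4)·0.0250) / (9) = 0.0917
  w = (1 - (2)·2.5750 - (-1)·0.4444) / (4) = -0.9264

0.0917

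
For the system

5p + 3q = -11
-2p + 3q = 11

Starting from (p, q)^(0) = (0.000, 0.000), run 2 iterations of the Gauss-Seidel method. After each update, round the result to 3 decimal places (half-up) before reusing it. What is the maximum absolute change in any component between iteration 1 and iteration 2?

1.320

Iteration 1:
  p = (-11 - (3)·0.000) / (5) = -2.200
  q = (11 - (-2)·-2.200) / (3) = 2.200
Iteration 2:
  p = (-11 - (3)·2.200) / (5) = -3.520
  q = (11 - (-2)·-3.520) / (3) = 1.320
Change: (-1.320, -0.880) → max |·| = 1.320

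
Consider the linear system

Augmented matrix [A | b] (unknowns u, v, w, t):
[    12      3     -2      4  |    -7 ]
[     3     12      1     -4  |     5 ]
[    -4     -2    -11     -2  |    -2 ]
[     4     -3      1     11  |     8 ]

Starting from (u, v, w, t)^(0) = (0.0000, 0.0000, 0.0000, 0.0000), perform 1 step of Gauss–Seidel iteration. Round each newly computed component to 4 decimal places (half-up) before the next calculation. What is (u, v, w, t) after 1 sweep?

Iteration 1:
  u = (-7 - (3)·0.0000 - (-2)·0.0000 - (4)·0.0000) / (12) = -0.5833
  v = (5 - (3)·-0.5833 - (1)·0.0000 - (-4)·0.0000) / (12) = 0.5625
  w = (-2 - (-4)·-0.5833 - (-2)·0.5625 - (-2)·0.0000) / (-11) = 0.2917
  t = (8 - (4)·-0.5833 - (-3)·0.5625 - (1)·0.2917) / (11) = 1.0663

(-0.5833, 0.5625, 0.2917, 1.0663)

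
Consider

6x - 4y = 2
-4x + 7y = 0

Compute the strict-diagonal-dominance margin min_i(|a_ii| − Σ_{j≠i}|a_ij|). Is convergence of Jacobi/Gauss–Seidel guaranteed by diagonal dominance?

2

row 1: |6| − (4) = 2
row 2: |7| − (4) = 3
minimum over rows = 2 → strictly diagonally dominant (convergence guaranteed)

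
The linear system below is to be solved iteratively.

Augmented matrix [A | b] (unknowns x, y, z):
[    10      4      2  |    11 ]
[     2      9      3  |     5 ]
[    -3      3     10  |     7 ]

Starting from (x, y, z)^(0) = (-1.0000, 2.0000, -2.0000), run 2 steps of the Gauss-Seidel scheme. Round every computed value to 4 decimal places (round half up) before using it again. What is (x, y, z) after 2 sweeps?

(0.5553, 0.2355, 0.7959)

Iteration 1:
  x = (11 - (4)·2.0000 - (2)·-2.0000) / (10) = 0.7000
  y = (5 - (2)·0.7000 - (3)·-2.0000) / (9) = 1.0667
  z = (7 - (-3)·0.7000 - (3)·1.0667) / (10) = 0.5900
Iteration 2:
  x = (11 - (4)·1.0667 - (2)·0.5900) / (10) = 0.5553
  y = (5 - (2)·0.5553 - (3)·0.5900) / (9) = 0.2355
  z = (7 - (-3)·0.5553 - (3)·0.2355) / (10) = 0.7959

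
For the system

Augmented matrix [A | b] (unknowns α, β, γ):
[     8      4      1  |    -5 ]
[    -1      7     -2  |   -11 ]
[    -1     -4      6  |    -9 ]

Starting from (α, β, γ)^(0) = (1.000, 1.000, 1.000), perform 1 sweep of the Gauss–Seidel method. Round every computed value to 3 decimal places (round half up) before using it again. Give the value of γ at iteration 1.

Iteration 1:
  α = (-5 - (4)·1.000 - (1)·1.000) / (8) = -1.250
  β = (-11 - (-1)·-1.250 - (-2)·1.000) / (7) = -1.464
  γ = (-9 - (-1)·-1.250 - (-4)·-1.464) / (6) = -2.684

-2.684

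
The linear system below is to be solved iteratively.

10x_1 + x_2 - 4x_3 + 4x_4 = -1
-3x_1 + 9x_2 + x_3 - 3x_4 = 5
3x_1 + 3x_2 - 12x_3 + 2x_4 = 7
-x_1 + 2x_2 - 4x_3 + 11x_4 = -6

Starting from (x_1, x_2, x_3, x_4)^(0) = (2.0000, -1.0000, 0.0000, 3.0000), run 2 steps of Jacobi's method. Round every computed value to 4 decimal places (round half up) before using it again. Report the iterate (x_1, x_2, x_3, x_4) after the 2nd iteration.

(-0.1828, 0.0764, -0.3581, -0.9980)

Iteration 1:
  x_1 = (-1 - (1)·-1.0000 - (-4)·0.0000 - (4)·3.0000) / (10) = -1.2000
  x_2 = (5 - (-3)·2.0000 - (1)·0.0000 - (-3)·3.0000) / (9) = 2.2222
  x_3 = (7 - (3)·2.0000 - (3)·-1.0000 - (2)·3.0000) / (-12) = 0.1667
  x_4 = (-6 - (-1)·2.0000 - (2)·-1.0000 - (-4)·0.0000) / (11) = -0.1818
Iteration 2:
  x_1 = (-1 - (1)·2.2222 - (-4)·0.1667 - (4)·-0.1818) / (10) = -0.1828
  x_2 = (5 - (-3)·-1.2000 - (1)·0.1667 - (-3)·-0.1818) / (9) = 0.0764
  x_3 = (7 - (3)·-1.2000 - (3)·2.2222 - (2)·-0.1818) / (-12) = -0.3581
  x_4 = (-6 - (-1)·-1.2000 - (2)·2.2222 - (-4)·0.1667) / (11) = -0.9980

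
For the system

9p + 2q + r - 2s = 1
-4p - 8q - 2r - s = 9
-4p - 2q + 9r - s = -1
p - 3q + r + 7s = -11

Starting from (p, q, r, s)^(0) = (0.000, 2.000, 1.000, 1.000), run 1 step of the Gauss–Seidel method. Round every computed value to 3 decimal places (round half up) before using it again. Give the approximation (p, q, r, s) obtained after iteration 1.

Iteration 1:
  p = (1 - (2)·2.000 - (1)·1.000 - (-2)·1.000) / (9) = -0.222
  q = (9 - (-4)·-0.222 - (-2)·1.000 - (-1)·1.000) / (-8) = -1.389
  r = (-1 - (-4)·-0.222 - (-2)·-1.389 - (-1)·1.000) / (9) = -0.407
  s = (-11 - (1)·-0.222 - (-3)·-1.389 - (1)·-0.407) / (7) = -2.077

(-0.222, -1.389, -0.407, -2.077)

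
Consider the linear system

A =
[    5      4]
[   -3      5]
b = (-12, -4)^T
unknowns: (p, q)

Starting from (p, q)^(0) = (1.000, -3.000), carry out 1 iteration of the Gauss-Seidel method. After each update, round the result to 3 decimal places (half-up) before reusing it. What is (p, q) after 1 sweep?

(0.000, -0.800)

Iteration 1:
  p = (-12 - (4)·-3.000) / (5) = 0.000
  q = (-4 - (-3)·0.000) / (5) = -0.800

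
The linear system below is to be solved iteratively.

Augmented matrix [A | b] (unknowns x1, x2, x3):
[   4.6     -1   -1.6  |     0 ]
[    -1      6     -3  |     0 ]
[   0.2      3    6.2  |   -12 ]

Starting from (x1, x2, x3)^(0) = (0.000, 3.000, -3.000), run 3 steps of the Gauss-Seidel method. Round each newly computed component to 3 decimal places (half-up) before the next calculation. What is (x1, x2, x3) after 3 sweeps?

(-0.699, -0.901, -1.477)

Iteration 1:
  x1 = (0 - (-1)·3.000 - (-1.6)·-3.000) / (4.6) = -0.391
  x2 = (0 - (-1)·-0.391 - (-3)·-3.000) / (6) = -1.565
  x3 = (-12 - (0.2)·-0.391 - (3)·-1.565) / (6.2) = -1.166
Iteration 2:
  x1 = (0 - (-1)·-1.565 - (-1.6)·-1.166) / (4.6) = -0.746
  x2 = (0 - (-1)·-0.746 - (-3)·-1.166) / (6) = -0.707
  x3 = (-12 - (0.2)·-0.746 - (3)·-0.707) / (6.2) = -1.569
Iteration 3:
  x1 = (0 - (-1)·-0.707 - (-1.6)·-1.569) / (4.6) = -0.699
  x2 = (0 - (-1)·-0.699 - (-3)·-1.569) / (6) = -0.901
  x3 = (-12 - (0.2)·-0.699 - (3)·-0.901) / (6.2) = -1.477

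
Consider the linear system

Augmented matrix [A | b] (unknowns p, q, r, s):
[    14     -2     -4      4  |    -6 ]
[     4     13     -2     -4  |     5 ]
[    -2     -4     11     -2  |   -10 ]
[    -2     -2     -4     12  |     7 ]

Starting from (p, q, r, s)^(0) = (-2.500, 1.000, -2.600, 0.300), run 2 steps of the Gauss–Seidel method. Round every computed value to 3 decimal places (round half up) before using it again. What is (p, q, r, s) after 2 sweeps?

(-0.674, 0.504, -0.818, 0.282)

Iteration 1:
  p = (-6 - (-2)·1.000 - (-4)·-2.600 - (4)·0.300) / (14) = -1.114
  q = (5 - (4)·-1.114 - (-2)·-2.600 - (-4)·0.300) / (13) = 0.420
  r = (-10 - (-2)·-1.114 - (-4)·0.420 - (-2)·0.300) / (11) = -0.904
  s = (7 - (-2)·-1.114 - (-2)·0.420 - (-4)·-0.904) / (12) = 0.166
Iteration 2:
  p = (-6 - (-2)·0.420 - (-4)·-0.904 - (4)·0.166) / (14) = -0.674
  q = (5 - (4)·-0.674 - (-2)·-0.904 - (-4)·0.166) / (13) = 0.504
  r = (-10 - (-2)·-0.674 - (-4)·0.504 - (-2)·0.166) / (11) = -0.818
  s = (7 - (-2)·-0.674 - (-2)·0.504 - (-4)·-0.818) / (12) = 0.282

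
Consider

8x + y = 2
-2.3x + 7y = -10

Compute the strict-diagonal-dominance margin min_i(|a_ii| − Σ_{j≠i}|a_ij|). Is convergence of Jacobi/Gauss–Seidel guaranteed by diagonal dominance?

4.7

row 1: |8| − (1) = 7
row 2: |7| − (2.3) = 4.7
minimum over rows = 4.7 → strictly diagonally dominant (convergence guaranteed)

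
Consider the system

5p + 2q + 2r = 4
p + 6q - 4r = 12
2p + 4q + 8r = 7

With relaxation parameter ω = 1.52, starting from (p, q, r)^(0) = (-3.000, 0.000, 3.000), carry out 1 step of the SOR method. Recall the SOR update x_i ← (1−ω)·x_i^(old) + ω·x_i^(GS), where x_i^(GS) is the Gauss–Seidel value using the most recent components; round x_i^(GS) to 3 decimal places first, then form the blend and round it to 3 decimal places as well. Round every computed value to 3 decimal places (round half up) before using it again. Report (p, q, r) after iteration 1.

Iteration 1:
  p: GS value = (4 - (2)·0.000 - (2)·3.000) / (5) = -0.400;  p ← (1−ω)·-3.000 + ω·-0.400 = 0.952
  q: GS value = (12 - (1)·0.952 - (-4)·3.000) / (6) = 3.841;  q ← (1−ω)·0.000 + ω·3.841 = 5.838
  r: GS value = (7 - (2)·0.952 - (4)·5.838) / (8) = -2.282;  r ← (1−ω)·3.000 + ω·-2.282 = -5.029

(0.952, 5.838, -5.029)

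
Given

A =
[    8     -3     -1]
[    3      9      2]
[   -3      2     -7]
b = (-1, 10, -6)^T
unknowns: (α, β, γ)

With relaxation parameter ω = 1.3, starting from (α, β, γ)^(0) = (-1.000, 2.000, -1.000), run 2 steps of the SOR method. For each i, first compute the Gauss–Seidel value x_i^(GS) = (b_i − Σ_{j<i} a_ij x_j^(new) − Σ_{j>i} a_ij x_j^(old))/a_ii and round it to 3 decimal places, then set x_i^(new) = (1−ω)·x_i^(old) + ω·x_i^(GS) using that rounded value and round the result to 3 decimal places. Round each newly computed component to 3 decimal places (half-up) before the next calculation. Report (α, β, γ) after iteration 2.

Iteration 1:
  α: GS value = (-1 - (-3)·2.000 - (-1)·-1.000) / (8) = 0.500;  α ← (1−ω)·-1.000 + ω·0.500 = 0.950
  β: GS value = (10 - (3)·0.950 - (2)·-1.000) / (9) = 1.017;  β ← (1−ω)·2.000 + ω·1.017 = 0.722
  γ: GS value = (-6 - (-3)·0.950 - (2)·0.722) / (-7) = 0.656;  γ ← (1−ω)·-1.000 + ω·0.656 = 1.153
Iteration 2:
  α: GS value = (-1 - (-3)·0.722 - (-1)·1.153) / (8) = 0.290;  α ← (1−ω)·0.950 + ω·0.290 = 0.092
  β: GS value = (10 - (3)·0.092 - (2)·1.153) / (9) = 0.824;  β ← (1−ω)·0.722 + ω·0.824 = 0.855
  γ: GS value = (-6 - (-3)·0.092 - (2)·0.855) / (-7) = 1.062;  γ ← (1−ω)·1.153 + ω·1.062 = 1.035

(0.092, 0.855, 1.035)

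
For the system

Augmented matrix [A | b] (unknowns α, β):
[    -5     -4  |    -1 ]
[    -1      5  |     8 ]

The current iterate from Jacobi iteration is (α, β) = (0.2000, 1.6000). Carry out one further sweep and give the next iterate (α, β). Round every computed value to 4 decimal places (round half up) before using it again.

(-1.0800, 1.6400)

One sweep:
  α = (-1 - (-4)·1.6000) / (-5) = -1.0800
  β = (8 - (-1)·0.2000) / (5) = 1.6400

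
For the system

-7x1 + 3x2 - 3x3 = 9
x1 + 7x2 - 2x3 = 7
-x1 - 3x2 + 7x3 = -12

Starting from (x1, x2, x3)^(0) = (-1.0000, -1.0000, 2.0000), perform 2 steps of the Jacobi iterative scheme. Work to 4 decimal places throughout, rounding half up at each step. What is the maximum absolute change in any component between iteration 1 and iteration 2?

3.0000

Iteration 1:
  x1 = (9 - (3)·-1.0000 - (-3)·2.0000) / (-7) = -2.5714
  x2 = (7 - (1)·-1.0000 - (-2)·2.0000) / (7) = 1.7143
  x3 = (-12 - (-1)·-1.0000 - (-3)·-1.0000) / (7) = -2.2857
Iteration 2:
  x1 = (9 - (3)·1.7143 - (-3)·-2.2857) / (-7) = 0.4286
  x2 = (7 - (1)·-2.5714 - (-2)·-2.2857) / (7) = 0.7143
  x3 = (-12 - (-1)·-2.5714 - (-3)·1.7143) / (7) = -1.3469
Change: (3.0000, -1.0000, 0.9388) → max |·| = 3.0000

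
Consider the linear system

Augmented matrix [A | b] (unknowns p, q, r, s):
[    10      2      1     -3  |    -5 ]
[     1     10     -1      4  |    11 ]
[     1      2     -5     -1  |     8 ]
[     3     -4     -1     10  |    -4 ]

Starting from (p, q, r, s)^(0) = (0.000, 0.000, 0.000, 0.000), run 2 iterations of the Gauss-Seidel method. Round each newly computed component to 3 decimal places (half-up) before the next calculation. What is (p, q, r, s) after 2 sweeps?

Iteration 1:
  p = (-5 - (2)·0.000 - (1)·0.000 - (-3)·0.000) / (10) = -0.500
  q = (11 - (1)·-0.500 - (-1)·0.000 - (4)·0.000) / (10) = 1.150
  r = (8 - (1)·-0.500 - (2)·1.150 - (-1)·0.000) / (-5) = -1.240
  s = (-4 - (3)·-0.500 - (-4)·1.150 - (-1)·-1.240) / (10) = 0.086
Iteration 2:
  p = (-5 - (2)·1.150 - (1)·-1.240 - (-3)·0.086) / (10) = -0.580
  q = (11 - (1)·-0.580 - (-1)·-1.240 - (4)·0.086) / (10) = 1.000
  r = (8 - (1)·-0.580 - (2)·1.000 - (-1)·0.086) / (-5) = -1.333
  s = (-4 - (3)·-0.580 - (-4)·1.000 - (-1)·-1.333) / (10) = 0.041

(-0.580, 1.000, -1.333, 0.041)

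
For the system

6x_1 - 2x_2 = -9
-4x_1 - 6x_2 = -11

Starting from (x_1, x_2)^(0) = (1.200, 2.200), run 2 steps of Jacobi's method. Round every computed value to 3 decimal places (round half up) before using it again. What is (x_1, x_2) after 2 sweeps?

(-1.156, 2.345)

Iteration 1:
  x_1 = (-9 - (-2)·2.200) / (6) = -0.767
  x_2 = (-11 - (-4)·1.200) / (-6) = 1.033
Iteration 2:
  x_1 = (-9 - (-2)·1.033) / (6) = -1.156
  x_2 = (-11 - (-4)·-0.767) / (-6) = 2.345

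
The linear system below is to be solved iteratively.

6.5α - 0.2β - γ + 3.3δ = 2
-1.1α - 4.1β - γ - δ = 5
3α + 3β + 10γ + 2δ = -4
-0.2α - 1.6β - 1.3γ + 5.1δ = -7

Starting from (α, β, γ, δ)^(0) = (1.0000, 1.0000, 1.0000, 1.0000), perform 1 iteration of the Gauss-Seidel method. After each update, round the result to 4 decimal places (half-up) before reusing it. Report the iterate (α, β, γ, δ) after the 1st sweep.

(-0.0154, -1.7032, -0.0844, -1.9290)

Iteration 1:
  α = (2 - (-0.2)·1.0000 - (-1)·1.0000 - (3.3)·1.0000) / (6.5) = -0.0154
  β = (5 - (-1.1)·-0.0154 - (-1)·1.0000 - (-1)·1.0000) / (-4.1) = -1.7032
  γ = (-4 - (3)·-0.0154 - (3)·-1.7032 - (2)·1.0000) / (10) = -0.0844
  δ = (-7 - (-0.2)·-0.0154 - (-1.6)·-1.7032 - (-1.3)·-0.0844) / (5.1) = -1.9290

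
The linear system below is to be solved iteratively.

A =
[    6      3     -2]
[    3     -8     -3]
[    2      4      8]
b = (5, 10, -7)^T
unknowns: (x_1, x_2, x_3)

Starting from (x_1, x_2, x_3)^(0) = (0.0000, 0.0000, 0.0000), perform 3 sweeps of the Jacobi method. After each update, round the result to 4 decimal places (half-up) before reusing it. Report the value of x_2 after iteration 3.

-0.6406

Iteration 1:
  x_1 = (5 - (3)·0.0000 - (-2)·0.0000) / (6) = 0.8333
  x_2 = (10 - (3)·0.0000 - (-3)·0.0000) / (-8) = -1.2500
  x_3 = (-7 - (2)·0.0000 - (4)·0.0000) / (8) = -0.8750
Iteration 2:
  x_1 = (5 - (3)·-1.2500 - (-2)·-0.8750) / (6) = 1.1667
  x_2 = (10 - (3)·0.8333 - (-3)·-0.8750) / (-8) = -0.6094
  x_3 = (-7 - (2)·0.8333 - (4)·-1.2500) / (8) = -0.4583
Iteration 3:
  x_1 = (5 - (3)·-0.6094 - (-2)·-0.4583) / (6) = 0.9853
  x_2 = (10 - (3)·1.1667 - (-3)·-0.4583) / (-8) = -0.6406
  x_3 = (-7 - (2)·1.1667 - (4)·-0.6094) / (8) = -0.8620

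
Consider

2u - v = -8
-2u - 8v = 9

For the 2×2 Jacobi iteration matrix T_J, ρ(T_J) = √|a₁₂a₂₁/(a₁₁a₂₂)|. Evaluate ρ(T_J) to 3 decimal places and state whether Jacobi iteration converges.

a₁₂a₂₁/(a₁₁a₂₂) = (-1)·(-2) / ((2)·(-8)) = -0.125000
ρ = √|-0.125000| = √0.125000 = 0.354
ρ < 1, so Jacobi converges

0.354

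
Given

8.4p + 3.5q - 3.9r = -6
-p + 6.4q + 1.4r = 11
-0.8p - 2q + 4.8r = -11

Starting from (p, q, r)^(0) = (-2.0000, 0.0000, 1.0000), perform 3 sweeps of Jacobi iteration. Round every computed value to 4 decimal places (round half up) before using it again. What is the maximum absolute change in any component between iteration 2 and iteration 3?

0.5123

Iteration 1:
  p = (-6 - (3.5)·0.0000 - (-3.9)·1.0000) / (8.4) = -0.2500
  q = (11 - (-1)·-2.0000 - (1.4)·1.0000) / (6.4) = 1.1875
  r = (-11 - (-0.8)·-2.0000 - (-2)·0.0000) / (4.8) = -2.6250
Iteration 2:
  p = (-6 - (3.5)·1.1875 - (-3.9)·-2.6250) / (8.4) = -2.4278
  q = (11 - (-1)·-0.2500 - (1.4)·-2.6250) / (6.4) = 2.2539
  r = (-11 - (-0.8)·-0.2500 - (-2)·1.1875) / (4.8) = -1.8385
Iteration 3:
  p = (-6 - (3.5)·2.2539 - (-3.9)·-1.8385) / (8.4) = -2.5070
  q = (11 - (-1)·-2.4278 - (1.4)·-1.8385) / (6.4) = 1.7416
  r = (-11 - (-0.8)·-2.4278 - (-2)·2.2539) / (4.8) = -1.7572
Change: (-0.0792, -0.5123, 0.0813) → max |·| = 0.5123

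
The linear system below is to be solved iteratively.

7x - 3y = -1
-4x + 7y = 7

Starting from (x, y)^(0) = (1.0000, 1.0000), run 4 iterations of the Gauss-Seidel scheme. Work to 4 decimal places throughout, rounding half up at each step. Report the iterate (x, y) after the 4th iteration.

Iteration 1:
  x = (-1 - (-3)·1.0000) / (7) = 0.2857
  y = (7 - (-4)·0.2857) / (7) = 1.1633
Iteration 2:
  x = (-1 - (-3)·1.1633) / (7) = 0.3557
  y = (7 - (-4)·0.3557) / (7) = 1.2033
Iteration 3:
  x = (-1 - (-3)·1.2033) / (7) = 0.3728
  y = (7 - (-4)·0.3728) / (7) = 1.2130
Iteration 4:
  x = (-1 - (-3)·1.2130) / (7) = 0.3770
  y = (7 - (-4)·0.3770) / (7) = 1.2154

(0.3770, 1.2154)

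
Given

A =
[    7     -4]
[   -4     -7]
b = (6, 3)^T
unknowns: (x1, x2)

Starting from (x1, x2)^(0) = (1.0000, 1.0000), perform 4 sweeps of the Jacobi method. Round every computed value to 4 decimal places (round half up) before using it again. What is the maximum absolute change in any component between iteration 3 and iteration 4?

Iteration 1:
  x1 = (6 - (-4)·1.0000) / (7) = 1.4286
  x2 = (3 - (-4)·1.0000) / (-7) = -1.0000
Iteration 2:
  x1 = (6 - (-4)·-1.0000) / (7) = 0.2857
  x2 = (3 - (-4)·1.4286) / (-7) = -1.2449
Iteration 3:
  x1 = (6 - (-4)·-1.2449) / (7) = 0.1458
  x2 = (3 - (-4)·0.2857) / (-7) = -0.5918
Iteration 4:
  x1 = (6 - (-4)·-0.5918) / (7) = 0.5190
  x2 = (3 - (-4)·0.1458) / (-7) = -0.5119
Change: (0.3732, 0.0799) → max |·| = 0.3732

0.3732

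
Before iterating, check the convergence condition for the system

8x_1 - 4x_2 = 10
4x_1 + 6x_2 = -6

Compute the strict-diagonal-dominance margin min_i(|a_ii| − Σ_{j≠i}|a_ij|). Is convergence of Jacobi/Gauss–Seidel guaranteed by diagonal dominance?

2

row 1: |8| − (4) = 4
row 2: |6| − (4) = 2
minimum over rows = 2 → strictly diagonally dominant (convergence guaranteed)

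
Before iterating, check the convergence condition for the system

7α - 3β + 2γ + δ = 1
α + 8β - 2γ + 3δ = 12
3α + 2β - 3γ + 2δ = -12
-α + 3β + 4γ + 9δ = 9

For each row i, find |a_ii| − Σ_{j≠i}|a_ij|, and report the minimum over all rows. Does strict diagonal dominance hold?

row 1: |7| − (3+2+1) = 1
row 2: |8| − (1+2+3) = 2
row 3: |-3| − (3+2+2) = -4
row 4: |9| − (1+3+4) = 1
minimum over rows = -4 → not strictly diagonally dominant

-4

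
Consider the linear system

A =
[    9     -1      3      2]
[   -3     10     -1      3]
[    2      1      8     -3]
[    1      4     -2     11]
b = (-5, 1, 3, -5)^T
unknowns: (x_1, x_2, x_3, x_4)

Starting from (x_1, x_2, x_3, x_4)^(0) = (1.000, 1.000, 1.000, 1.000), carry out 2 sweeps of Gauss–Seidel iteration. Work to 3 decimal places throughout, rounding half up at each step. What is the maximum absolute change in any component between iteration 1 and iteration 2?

Iteration 1:
  x_1 = (-5 - (-1)·1.000 - (3)·1.000 - (2)·1.000) / (9) = -1.000
  x_2 = (1 - (-3)·-1.000 - (-1)·1.000 - (3)·1.000) / (10) = -0.400
  x_3 = (3 - (2)·-1.000 - (1)·-0.400 - (-3)·1.000) / (8) = 1.050
  x_4 = (-5 - (1)·-1.000 - (4)·-0.400 - (-2)·1.050) / (11) = -0.027
Iteration 2:
  x_1 = (-5 - (-1)·-0.400 - (3)·1.050 - (2)·-0.027) / (9) = -0.944
  x_2 = (1 - (-3)·-0.944 - (-1)·1.050 - (3)·-0.027) / (10) = -0.070
  x_3 = (3 - (2)·-0.944 - (1)·-0.070 - (-3)·-0.027) / (8) = 0.610
  x_4 = (-5 - (1)·-0.944 - (4)·-0.070 - (-2)·0.610) / (11) = -0.232
Change: (0.056, 0.330, -0.440, -0.205) → max |·| = 0.440

0.440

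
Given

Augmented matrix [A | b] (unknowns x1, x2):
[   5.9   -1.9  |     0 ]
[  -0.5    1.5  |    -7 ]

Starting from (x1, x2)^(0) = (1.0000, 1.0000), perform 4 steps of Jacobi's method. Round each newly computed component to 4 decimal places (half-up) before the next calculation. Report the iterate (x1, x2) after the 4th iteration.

(-1.6526, -5.1561)

Iteration 1:
  x1 = (0 - (-1.9)·1.0000) / (5.9) = 0.3220
  x2 = (-7 - (-0.5)·1.0000) / (1.5) = -4.3333
Iteration 2:
  x1 = (0 - (-1.9)·-4.3333) / (5.9) = -1.3955
  x2 = (-7 - (-0.5)·0.3220) / (1.5) = -4.5593
Iteration 3:
  x1 = (0 - (-1.9)·-4.5593) / (5.9) = -1.4682
  x2 = (-7 - (-0.5)·-1.3955) / (1.5) = -5.1318
Iteration 4:
  x1 = (0 - (-1.9)·-5.1318) / (5.9) = -1.6526
  x2 = (-7 - (-0.5)·-1.4682) / (1.5) = -5.1561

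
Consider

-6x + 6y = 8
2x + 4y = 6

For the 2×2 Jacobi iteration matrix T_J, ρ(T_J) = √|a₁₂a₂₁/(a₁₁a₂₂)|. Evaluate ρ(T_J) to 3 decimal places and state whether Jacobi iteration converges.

a₁₂a₂₁/(a₁₁a₂₂) = (6)·(2) / ((-6)·(4)) = -0.500000
ρ = √|-0.500000| = √0.500000 = 0.707
ρ < 1, so Jacobi converges

0.707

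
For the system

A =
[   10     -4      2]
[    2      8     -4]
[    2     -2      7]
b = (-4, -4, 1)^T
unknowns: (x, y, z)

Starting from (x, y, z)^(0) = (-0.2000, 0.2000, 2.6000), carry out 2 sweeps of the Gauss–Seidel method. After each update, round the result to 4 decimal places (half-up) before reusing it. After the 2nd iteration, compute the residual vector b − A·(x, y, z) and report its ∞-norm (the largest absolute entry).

Iteration 1:
  x = (-4 - (-4)·0.2000 - (2)·2.6000) / (10) = -0.8400
  y = (-4 - (2)·-0.8400 - (-4)·2.6000) / (8) = 1.0100
  z = (1 - (2)·-0.8400 - (-2)·1.0100) / (7) = 0.6714
Iteration 2:
  x = (-4 - (-4)·1.0100 - (2)·0.6714) / (10) = -0.1303
  y = (-4 - (2)·-0.1303 - (-4)·0.6714) / (8) = -0.1317
  z = (1 - (2)·-0.1303 - (-2)·-0.1317) / (7) = 0.1425
Residual b − A·x = (-3.5088, -2.1158, -0.0003); ∞-norm = 3.5088

3.5088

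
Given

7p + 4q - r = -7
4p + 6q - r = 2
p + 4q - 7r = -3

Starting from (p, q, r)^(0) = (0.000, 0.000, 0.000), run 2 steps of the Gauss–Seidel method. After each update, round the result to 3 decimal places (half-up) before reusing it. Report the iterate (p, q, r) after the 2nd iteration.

(-1.449, 1.442, 1.046)

Iteration 1:
  p = (-7 - (4)·0.000 - (-1)·0.000) / (7) = -1.000
  q = (2 - (4)·-1.000 - (-1)·0.000) / (6) = 1.000
  r = (-3 - (1)·-1.000 - (4)·1.000) / (-7) = 0.857
Iteration 2:
  p = (-7 - (4)·1.000 - (-1)·0.857) / (7) = -1.449
  q = (2 - (4)·-1.449 - (-1)·0.857) / (6) = 1.442
  r = (-3 - (1)·-1.449 - (4)·1.442) / (-7) = 1.046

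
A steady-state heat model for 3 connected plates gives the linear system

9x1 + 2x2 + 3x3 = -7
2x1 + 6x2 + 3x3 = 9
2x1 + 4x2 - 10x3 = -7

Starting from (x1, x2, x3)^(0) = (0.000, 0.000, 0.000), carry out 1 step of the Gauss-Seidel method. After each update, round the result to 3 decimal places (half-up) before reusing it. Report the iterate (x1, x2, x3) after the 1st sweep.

(-0.778, 1.759, 1.248)

Iteration 1:
  x1 = (-7 - (2)·0.000 - (3)·0.000) / (9) = -0.778
  x2 = (9 - (2)·-0.778 - (3)·0.000) / (6) = 1.759
  x3 = (-7 - (2)·-0.778 - (4)·1.759) / (-10) = 1.248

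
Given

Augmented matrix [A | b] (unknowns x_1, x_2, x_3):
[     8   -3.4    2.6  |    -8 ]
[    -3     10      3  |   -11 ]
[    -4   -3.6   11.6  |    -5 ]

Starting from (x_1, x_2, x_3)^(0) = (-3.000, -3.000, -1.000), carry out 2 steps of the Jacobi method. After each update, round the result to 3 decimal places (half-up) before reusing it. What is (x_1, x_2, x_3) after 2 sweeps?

(-0.943, -0.966, -1.631)

Iteration 1:
  x_1 = (-8 - (-3.4)·-3.000 - (2.6)·-1.000) / (8) = -1.950
  x_2 = (-11 - (-3)·-3.000 - (3)·-1.000) / (10) = -1.700
  x_3 = (-5 - (-4)·-3.000 - (-3.6)·-3.000) / (11.6) = -2.397
Iteration 2:
  x_1 = (-8 - (-3.4)·-1.700 - (2.6)·-2.397) / (8) = -0.943
  x_2 = (-11 - (-3)·-1.950 - (3)·-2.397) / (10) = -0.966
  x_3 = (-5 - (-4)·-1.950 - (-3.6)·-1.700) / (11.6) = -1.631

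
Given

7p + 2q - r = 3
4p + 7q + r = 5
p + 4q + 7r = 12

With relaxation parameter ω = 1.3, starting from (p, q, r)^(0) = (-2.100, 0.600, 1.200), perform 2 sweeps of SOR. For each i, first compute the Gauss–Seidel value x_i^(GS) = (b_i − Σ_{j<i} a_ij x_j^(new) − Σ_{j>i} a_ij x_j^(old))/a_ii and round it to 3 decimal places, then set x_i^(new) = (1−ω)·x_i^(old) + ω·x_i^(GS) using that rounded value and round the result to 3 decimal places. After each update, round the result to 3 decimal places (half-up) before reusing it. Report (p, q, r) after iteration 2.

(0.689, 0.168, 1.402)

Iteration 1:
  p: GS value = (3 - (2)·0.600 - (-1)·1.200) / (7) = 0.429;  p ← (1−ω)·-2.100 + ω·0.429 = 1.188
  q: GS value = (5 - (4)·1.188 - (1)·1.200) / (7) = -0.136;  q ← (1−ω)·0.600 + ω·-0.136 = -0.357
  r: GS value = (12 - (1)·1.188 - (4)·-0.357) / (7) = 1.749;  r ← (1−ω)·1.200 + ω·1.749 = 1.914
Iteration 2:
  p: GS value = (3 - (2)·-0.357 - (-1)·1.914) / (7) = 0.804;  p ← (1−ω)·1.188 + ω·0.804 = 0.689
  q: GS value = (5 - (4)·0.689 - (1)·1.914) / (7) = 0.047;  q ← (1−ω)·-0.357 + ω·0.047 = 0.168
  r: GS value = (12 - (1)·0.689 - (4)·0.168) / (7) = 1.520;  r ← (1−ω)·1.914 + ω·1.520 = 1.402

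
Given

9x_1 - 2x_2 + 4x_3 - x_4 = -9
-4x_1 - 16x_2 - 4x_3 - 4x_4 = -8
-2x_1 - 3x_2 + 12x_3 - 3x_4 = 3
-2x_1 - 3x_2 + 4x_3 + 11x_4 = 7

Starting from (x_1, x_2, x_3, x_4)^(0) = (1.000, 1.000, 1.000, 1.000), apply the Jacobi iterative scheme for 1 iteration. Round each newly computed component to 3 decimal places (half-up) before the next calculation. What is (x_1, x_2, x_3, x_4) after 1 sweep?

Iteration 1:
  x_1 = (-9 - (-2)·1.000 - (4)·1.000 - (-1)·1.000) / (9) = -1.111
  x_2 = (-8 - (-4)·1.000 - (-4)·1.000 - (-4)·1.000) / (-16) = -0.250
  x_3 = (3 - (-2)·1.000 - (-3)·1.000 - (-3)·1.000) / (12) = 0.917
  x_4 = (7 - (-2)·1.000 - (-3)·1.000 - (4)·1.000) / (11) = 0.727

(-1.111, -0.250, 0.917, 0.727)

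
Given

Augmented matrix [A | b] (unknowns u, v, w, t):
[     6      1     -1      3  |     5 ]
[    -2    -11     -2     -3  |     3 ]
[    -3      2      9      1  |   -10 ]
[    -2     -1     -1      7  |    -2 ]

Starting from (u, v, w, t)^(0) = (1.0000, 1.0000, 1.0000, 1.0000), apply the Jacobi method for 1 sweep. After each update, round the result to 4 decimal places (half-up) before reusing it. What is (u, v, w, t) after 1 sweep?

Iteration 1:
  u = (5 - (1)·1.0000 - (-1)·1.0000 - (3)·1.0000) / (6) = 0.3333
  v = (3 - (-2)·1.0000 - (-2)·1.0000 - (-3)·1.0000) / (-11) = -0.9091
  w = (-10 - (-3)·1.0000 - (2)·1.0000 - (1)·1.0000) / (9) = -1.1111
  t = (-2 - (-2)·1.0000 - (-1)·1.0000 - (-1)·1.0000) / (7) = 0.2857

(0.3333, -0.9091, -1.1111, 0.2857)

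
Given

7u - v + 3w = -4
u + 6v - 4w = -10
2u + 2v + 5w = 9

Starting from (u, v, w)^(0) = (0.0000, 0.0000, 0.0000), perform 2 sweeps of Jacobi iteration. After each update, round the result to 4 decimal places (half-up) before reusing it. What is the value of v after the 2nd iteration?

Iteration 1:
  u = (-4 - (-1)·0.0000 - (3)·0.0000) / (7) = -0.5714
  v = (-10 - (1)·0.0000 - (-4)·0.0000) / (6) = -1.6667
  w = (9 - (2)·0.0000 - (2)·0.0000) / (5) = 1.8000
Iteration 2:
  u = (-4 - (-1)·-1.6667 - (3)·1.8000) / (7) = -1.5810
  v = (-10 - (1)·-0.5714 - (-4)·1.8000) / (6) = -0.3714
  w = (9 - (2)·-0.5714 - (2)·-1.6667) / (5) = 2.6952

-0.3714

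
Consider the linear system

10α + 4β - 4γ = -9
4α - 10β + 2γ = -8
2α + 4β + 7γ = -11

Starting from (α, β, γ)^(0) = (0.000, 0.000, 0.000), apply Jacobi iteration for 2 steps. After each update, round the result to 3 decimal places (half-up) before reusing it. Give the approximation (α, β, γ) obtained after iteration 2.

Iteration 1:
  α = (-9 - (4)·0.000 - (-4)·0.000) / (10) = -0.900
  β = (-8 - (4)·0.000 - (2)·0.000) / (-10) = 0.800
  γ = (-11 - (2)·0.000 - (4)·0.000) / (7) = -1.571
Iteration 2:
  α = (-9 - (4)·0.800 - (-4)·-1.571) / (10) = -1.848
  β = (-8 - (4)·-0.900 - (2)·-1.571) / (-10) = 0.126
  γ = (-11 - (2)·-0.900 - (4)·0.800) / (7) = -1.771

(-1.848, 0.126, -1.771)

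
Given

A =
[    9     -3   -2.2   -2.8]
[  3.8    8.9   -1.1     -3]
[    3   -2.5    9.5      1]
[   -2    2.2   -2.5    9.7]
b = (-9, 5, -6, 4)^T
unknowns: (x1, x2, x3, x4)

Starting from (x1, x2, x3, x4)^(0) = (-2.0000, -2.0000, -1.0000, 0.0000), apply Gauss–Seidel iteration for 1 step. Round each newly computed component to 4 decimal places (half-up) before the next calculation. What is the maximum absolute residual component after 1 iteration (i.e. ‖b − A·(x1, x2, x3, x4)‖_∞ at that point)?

Iteration 1:
  x1 = (-9 - (-3)·-2.0000 - (-2.2)·-1.0000 - (-2.8)·0.0000) / (9) = -1.9111
  x2 = (5 - (3.8)·-1.9111 - (-1.1)·-1.0000 - (-3)·0.0000) / (8.9) = 1.2542
  x3 = (-6 - (3)·-1.9111 - (-2.5)·1.2542 - (1)·0.0000) / (9.5) = 0.3020
  x4 = (4 - (-2)·-1.9111 - (2.2)·1.2542 - (-2.5)·0.3020) / (9.7) = -0.1883
Residual b − A·x = (12.0997, 0.8671, 0.1881, 0.0001); ∞-norm = 12.0997

12.0997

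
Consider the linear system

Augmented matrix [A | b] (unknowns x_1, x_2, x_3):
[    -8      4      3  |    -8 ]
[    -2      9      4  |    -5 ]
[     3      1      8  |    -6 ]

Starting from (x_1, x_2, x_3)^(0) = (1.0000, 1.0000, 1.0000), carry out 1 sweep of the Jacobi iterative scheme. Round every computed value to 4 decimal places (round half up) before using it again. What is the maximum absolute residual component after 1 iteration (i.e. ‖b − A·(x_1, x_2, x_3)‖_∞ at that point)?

Iteration 1:
  x_1 = (-8 - (4)·1.0000 - (3)·1.0000) / (-8) = 1.8750
  x_2 = (-5 - (-2)·1.0000 - (4)·1.0000) / (9) = -0.7778
  x_3 = (-6 - (3)·1.0000 - (1)·1.0000) / (8) = -1.2500
Residual b − A·x = (13.8612, 10.7502, -0.8472); ∞-norm = 13.8612

13.8612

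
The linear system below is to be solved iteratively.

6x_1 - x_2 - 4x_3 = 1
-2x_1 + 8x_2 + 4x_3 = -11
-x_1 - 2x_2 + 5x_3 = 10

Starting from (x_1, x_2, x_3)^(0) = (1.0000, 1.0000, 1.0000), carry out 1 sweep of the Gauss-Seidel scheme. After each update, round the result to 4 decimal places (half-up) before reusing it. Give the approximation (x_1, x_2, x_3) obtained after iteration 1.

Iteration 1:
  x_1 = (1 - (-1)·1.0000 - (-4)·1.0000) / (6) = 1.0000
  x_2 = (-11 - (-2)·1.0000 - (4)·1.0000) / (8) = -1.6250
  x_3 = (10 - (-1)·1.0000 - (-2)·-1.6250) / (5) = 1.5500

(1.0000, -1.6250, 1.5500)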